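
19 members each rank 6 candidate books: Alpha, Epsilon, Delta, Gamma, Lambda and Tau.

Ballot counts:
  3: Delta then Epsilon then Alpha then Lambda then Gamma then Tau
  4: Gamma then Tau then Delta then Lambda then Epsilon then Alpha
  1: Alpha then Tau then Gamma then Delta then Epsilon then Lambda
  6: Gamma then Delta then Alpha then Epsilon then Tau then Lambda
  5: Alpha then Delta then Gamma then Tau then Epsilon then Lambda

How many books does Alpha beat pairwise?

Alpha against each rival (19 members):
Alpha vs Epsilon: Alpha, 12–7.
Alpha vs Delta: Alpha is ranked higher on 1+5 = 6 ballots, Delta on 13. Delta wins 13–6.
Alpha vs Gamma: Alpha is ranked higher on 3+1+5 = 9 ballots, Gamma on 10. Gamma wins 10–9.
Alpha–Lambda: Alpha 15–4.
Alpha vs Tau: 3+1+6+5 = 15 for Alpha, 4 for Tau — Alpha by 15–4.
Alpha beats Epsilon, Lambda, Tau; loses to Delta, Gamma — 3 pairwise wins.

3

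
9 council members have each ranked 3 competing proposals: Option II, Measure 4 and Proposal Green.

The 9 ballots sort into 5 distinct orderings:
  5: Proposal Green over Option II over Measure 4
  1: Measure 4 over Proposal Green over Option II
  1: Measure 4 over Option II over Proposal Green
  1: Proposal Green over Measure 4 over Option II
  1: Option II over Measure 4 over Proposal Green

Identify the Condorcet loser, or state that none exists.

Head-to-head results (9 council members):
Option II vs Measure 4: 5+1 = 6 for Option II, 3 for Measure 4 — Option II by 6–3.
Option II vs Proposal Green: Proposal Green wins 7–2.
Measure 4 vs Proposal Green: Measure 4 is ranked higher on 1+1+1 = 3 ballots, Proposal Green on 6. Proposal Green wins 6–3.
Measure 4 is beaten in every head-to-head and is the Condorcet loser.

Measure 4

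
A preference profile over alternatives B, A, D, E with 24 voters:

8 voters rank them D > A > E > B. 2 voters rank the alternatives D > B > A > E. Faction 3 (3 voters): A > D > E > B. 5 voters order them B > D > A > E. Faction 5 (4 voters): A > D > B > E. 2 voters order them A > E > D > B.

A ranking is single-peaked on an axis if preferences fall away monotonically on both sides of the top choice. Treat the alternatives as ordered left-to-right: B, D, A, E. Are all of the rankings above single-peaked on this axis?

Axis positions: B=1, D=2, A=3, E=4.
Faction 1 (peak D at position 2): ranking walks positions 2-3-4-1, expanding outward from the peak — single-peaked.
Faction 2 (peak D at position 2): ranking walks positions 2-1-3-4, expanding outward from the peak — single-peaked.
Faction 3 (peak A at position 3): ranking walks positions 3-2-4-1, expanding outward from the peak — single-peaked.
Faction 4 (peak B at position 1): ranking walks positions 1-2-3-4, expanding outward from the peak — single-peaked.
Faction 5 (peak A at position 3): ranking walks positions 3-2-1-4, expanding outward from the peak — single-peaked.
Faction 6 (peak A at position 3): ranking walks positions 3-4-2-1, expanding outward from the peak — single-peaked.
Every ranking is single-peaked on this axis.

yes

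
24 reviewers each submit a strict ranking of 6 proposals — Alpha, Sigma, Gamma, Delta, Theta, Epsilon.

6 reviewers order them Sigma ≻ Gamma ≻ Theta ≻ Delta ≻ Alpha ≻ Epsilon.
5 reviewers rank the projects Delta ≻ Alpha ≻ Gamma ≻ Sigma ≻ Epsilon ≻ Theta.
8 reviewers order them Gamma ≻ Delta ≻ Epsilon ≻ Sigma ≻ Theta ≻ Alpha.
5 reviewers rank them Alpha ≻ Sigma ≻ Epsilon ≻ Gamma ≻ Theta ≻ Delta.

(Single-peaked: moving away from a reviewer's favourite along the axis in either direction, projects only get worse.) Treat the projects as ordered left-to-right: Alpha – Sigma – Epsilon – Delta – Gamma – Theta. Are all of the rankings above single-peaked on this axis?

no

Axis positions: Alpha=1, Sigma=2, Epsilon=3, Delta=4, Gamma=5, Theta=6.
Faction 1: ranking walks positions 2-5-6-4-1-3; Gamma is ranked above Epsilon even though Epsilon lies between Gamma and the peak Sigma on the axis — preferences dip and rise again. Not single-peaked.
Faction 2: ranking walks positions 4-1-5-2-3-6; Alpha is ranked above Epsilon even though Epsilon lies between Alpha and the peak Delta on the axis — preferences dip and rise again. Not single-peaked.
Faction 3 (peak Gamma at position 5): ranking walks positions 5-4-3-2-6-1, expanding outward from the peak — single-peaked.
Faction 4: ranking walks positions 1-2-3-5-6-4; Gamma is ranked above Delta even though Delta lies between Gamma and the peak Alpha on the axis — preferences dip and rise again. Not single-peaked.
Faction 1 violates single-peakedness, so the profile is not single-peaked on this axis.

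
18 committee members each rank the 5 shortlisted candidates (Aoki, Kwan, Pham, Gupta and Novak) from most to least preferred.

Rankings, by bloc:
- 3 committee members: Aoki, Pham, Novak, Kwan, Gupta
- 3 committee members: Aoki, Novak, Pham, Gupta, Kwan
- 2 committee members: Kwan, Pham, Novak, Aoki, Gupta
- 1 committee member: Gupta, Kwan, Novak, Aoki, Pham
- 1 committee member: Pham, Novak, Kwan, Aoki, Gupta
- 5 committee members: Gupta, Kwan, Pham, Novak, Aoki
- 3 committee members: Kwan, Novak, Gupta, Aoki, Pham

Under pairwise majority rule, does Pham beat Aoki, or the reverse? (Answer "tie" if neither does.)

Aoki

Ballots ranking Pham above Aoki: 2 + 1 + 5 = 8.
Ballots ranking Aoki above Pham: 18 − 8 = 10.
Aoki wins the head-to-head 10–8.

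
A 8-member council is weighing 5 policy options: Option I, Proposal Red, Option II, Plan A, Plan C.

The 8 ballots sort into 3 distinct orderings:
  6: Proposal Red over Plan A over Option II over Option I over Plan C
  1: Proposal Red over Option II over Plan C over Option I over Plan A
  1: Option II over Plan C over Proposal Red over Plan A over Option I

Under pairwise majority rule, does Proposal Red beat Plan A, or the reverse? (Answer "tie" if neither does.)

Proposal Red

Ballots ranking Proposal Red above Plan A: 6 + 1 + 1 = 8.
Ballots ranking Plan A above Proposal Red: 8 − 8 = 0.
Proposal Red wins the head-to-head 8–0.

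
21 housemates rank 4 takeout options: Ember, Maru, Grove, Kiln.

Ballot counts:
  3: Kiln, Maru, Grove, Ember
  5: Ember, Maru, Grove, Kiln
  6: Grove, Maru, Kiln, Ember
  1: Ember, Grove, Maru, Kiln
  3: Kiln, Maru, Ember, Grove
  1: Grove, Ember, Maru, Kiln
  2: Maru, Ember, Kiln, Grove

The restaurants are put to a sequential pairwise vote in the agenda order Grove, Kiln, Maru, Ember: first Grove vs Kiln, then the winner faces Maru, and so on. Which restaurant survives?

Round 1: Grove vs Kiln — 13–8, Grove advances.
Round 2: Grove vs Maru — 8–13, Maru advances.
Round 3: Maru vs Ember — 14–7, Maru advances.
Maru survives the agenda.

Maru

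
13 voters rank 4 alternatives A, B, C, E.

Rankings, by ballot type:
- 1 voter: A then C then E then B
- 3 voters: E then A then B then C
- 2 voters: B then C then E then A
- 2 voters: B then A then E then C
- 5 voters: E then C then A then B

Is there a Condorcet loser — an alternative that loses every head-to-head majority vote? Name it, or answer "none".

none

Pairwise majorities:
A–B: A 9–4.
A–C: C 7–6.
A vs E: E wins 10–3.
B vs C: B, 7–6.
B–E: E 9–4.
C–E: E 10–3.
Each alternative has at least one pairwise win (A beats B; B beats C; C beats A; E beats A) — no Condorcet loser.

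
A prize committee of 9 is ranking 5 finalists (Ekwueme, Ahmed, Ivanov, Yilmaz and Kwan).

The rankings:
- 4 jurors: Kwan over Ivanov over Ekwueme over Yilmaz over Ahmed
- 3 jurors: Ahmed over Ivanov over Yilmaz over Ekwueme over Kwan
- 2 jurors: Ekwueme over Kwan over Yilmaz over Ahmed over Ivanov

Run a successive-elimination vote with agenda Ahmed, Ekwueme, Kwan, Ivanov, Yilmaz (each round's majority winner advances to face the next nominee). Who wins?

Ivanov

Round 1: Ahmed vs Ekwueme — 3–6, Ekwueme advances.
Round 2: Ekwueme vs Kwan — 5–4, Ekwueme advances.
Round 3: Ekwueme vs Ivanov — 2–7, Ivanov advances.
Round 4: Ivanov vs Yilmaz — 7–2, Ivanov advances.
The agenda winner is Ivanov.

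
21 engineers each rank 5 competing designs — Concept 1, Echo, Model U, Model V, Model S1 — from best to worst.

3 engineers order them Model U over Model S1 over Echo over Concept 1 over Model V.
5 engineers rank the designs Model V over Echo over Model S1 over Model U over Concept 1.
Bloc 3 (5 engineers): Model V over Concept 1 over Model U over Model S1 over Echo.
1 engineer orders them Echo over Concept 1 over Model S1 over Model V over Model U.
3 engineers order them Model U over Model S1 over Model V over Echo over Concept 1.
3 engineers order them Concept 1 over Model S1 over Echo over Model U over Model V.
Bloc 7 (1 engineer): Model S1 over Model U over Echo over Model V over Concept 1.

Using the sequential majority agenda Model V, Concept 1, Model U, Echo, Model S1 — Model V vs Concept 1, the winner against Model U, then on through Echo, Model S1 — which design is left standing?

Round 1: Model V vs Concept 1 — 14–7, Model V advances.
Round 2: Model V vs Model U — 11–10, Model V advances.
Round 3: Model V vs Echo — 13–8, Model V advances.
Round 4: Model V vs Model S1 — 10–11, Model S1 advances.
The agenda winner is Model S1.

Model S1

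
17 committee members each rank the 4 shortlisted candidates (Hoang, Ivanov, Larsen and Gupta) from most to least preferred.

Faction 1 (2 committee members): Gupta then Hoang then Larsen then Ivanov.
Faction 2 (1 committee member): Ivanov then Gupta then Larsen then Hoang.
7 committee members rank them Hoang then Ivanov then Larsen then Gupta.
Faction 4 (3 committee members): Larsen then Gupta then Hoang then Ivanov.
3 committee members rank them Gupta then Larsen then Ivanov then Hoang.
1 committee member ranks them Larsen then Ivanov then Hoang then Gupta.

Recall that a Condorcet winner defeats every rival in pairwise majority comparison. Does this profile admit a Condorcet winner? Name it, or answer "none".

none

Head-to-head results (17 committee members):
Hoang vs Ivanov: Hoang, 12–5.
Hoang–Larsen: Hoang 9–8.
Hoang–Gupta: Gupta 9–8.
Ivanov vs Larsen: Larsen wins 9–8.
Ivanov–Gupta: Ivanov 9–8.
Larsen vs Gupta: Larsen wins 11–6.
No candidate is unbeaten: Hoang loses to Gupta; Ivanov loses to Hoang; Larsen loses to Hoang; Gupta loses to Ivanov. In particular Hoang beats Ivanov beats Gupta beats Hoang is a majority cycle — no Condorcet winner exists.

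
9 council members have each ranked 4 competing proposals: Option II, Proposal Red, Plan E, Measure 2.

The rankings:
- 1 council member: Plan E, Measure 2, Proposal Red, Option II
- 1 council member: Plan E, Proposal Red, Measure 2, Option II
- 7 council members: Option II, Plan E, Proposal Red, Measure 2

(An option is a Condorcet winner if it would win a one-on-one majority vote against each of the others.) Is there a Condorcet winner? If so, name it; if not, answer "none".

Check each pair by majority over 9 ballots:
Option II–Proposal Red: Option II 7–2.
Option II vs Plan E: Option II is ranked higher on 7 ballots, Plan E on 2. Option II wins 7–2.
Option II vs Measure 2: Option II is ranked higher on 7 ballots, Measure 2 on 2. Option II wins 7–2.
Proposal Red–Plan E: Plan E 9–0.
Proposal Red vs Measure 2: 8 to 1, Proposal Red.
Plan E vs Measure 2: 1+1+7 = 9 for Plan E, 0 for Measure 2 — Plan E by 9–0.
Option II defeats every rival head-to-head and is the Condorcet winner.

Option II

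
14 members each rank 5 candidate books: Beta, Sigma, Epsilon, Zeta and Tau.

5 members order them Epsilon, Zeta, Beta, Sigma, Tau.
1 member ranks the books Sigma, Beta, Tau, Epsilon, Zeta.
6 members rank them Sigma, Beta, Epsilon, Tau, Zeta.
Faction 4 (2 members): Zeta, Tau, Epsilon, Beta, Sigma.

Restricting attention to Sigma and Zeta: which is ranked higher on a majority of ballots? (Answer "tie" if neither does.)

tie

Ballots ranking Sigma above Zeta: 1 + 6 = 7.
Ballots ranking Zeta above Sigma: 14 − 7 = 7.
7–7: the pair ties.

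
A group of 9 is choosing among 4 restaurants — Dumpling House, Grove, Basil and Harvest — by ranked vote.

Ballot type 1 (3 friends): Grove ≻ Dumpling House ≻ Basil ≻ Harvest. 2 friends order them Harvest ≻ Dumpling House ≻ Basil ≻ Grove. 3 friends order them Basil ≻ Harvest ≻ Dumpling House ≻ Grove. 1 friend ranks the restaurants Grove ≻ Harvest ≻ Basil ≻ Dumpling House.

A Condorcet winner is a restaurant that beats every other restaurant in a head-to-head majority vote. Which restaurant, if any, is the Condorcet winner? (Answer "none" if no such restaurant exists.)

none

Check each pair by majority over 9 ballots:
Dumpling House vs Grove: 2+3 = 5 for Dumpling House, 4 for Grove — Dumpling House by 5–4.
Dumpling House vs Basil: 5 to 4, Dumpling House.
Dumpling House vs Harvest: 3 for Dumpling House, 6 for Harvest — Harvest by 6–3.
Grove vs Basil: Grove preferred on 3+1 = 4 ballots; Basil wins 5–4.
Grove vs Harvest: Grove preferred on 3+1 = 4 ballots; Harvest wins 5–4.
Basil vs Harvest: Basil preferred on 3+3 = 6 ballots; Basil wins 6–3.
No restaurant is unbeaten: Dumpling House loses to Harvest; Grove loses to Dumpling House; Basil loses to Dumpling House; Harvest loses to Basil. In particular Dumpling House beats Basil beats Harvest beats Dumpling House is a majority cycle — no Condorcet winner exists.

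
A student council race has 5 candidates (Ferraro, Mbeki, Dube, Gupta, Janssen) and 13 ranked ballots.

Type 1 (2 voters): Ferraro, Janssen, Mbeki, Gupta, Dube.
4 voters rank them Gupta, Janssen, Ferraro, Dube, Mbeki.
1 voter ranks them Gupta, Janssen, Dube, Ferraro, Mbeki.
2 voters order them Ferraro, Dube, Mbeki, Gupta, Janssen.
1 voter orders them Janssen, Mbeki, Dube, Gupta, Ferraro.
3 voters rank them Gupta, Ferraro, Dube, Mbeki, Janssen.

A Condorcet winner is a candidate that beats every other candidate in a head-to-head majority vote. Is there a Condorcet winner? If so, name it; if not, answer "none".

Check each pair by majority over 13 ballots:
Ferraro vs Mbeki: Ferraro wins 12–1.
Ferraro–Dube: Ferraro 11–2.
Ferraro vs Gupta: Gupta, 9–4.
Ferraro–Janssen: Ferraro 7–6.
Mbeki vs Dube: Dube, 10–3.
Mbeki–Gupta: Gupta 8–5.
Mbeki vs Janssen: Janssen, 8–5.
Dube vs Gupta: Gupta wins 10–3.
Dube–Janssen: Janssen 8–5.
Gupta vs Janssen: Gupta wins 10–3.
Gupta beats each of Ferraro, Mbeki, Dube, Janssen — Gupta is the Condorcet winner.

Gupta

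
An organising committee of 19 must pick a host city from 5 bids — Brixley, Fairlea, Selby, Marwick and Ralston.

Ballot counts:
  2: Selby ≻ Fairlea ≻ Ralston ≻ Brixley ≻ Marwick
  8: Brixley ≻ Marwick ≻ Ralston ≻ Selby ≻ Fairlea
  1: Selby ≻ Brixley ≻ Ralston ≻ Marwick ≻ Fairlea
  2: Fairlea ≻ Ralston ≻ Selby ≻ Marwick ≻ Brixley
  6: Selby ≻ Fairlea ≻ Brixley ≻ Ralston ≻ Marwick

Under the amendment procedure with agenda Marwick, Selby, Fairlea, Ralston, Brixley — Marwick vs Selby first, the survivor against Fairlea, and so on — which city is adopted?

Brixley

Round 1: Marwick vs Selby — 8–11, Selby advances.
Round 2: Selby vs Fairlea — 17–2, Selby advances.
Round 3: Selby vs Ralston — 9–10, Ralston advances.
Round 4: Ralston vs Brixley — 4–15, Brixley advances.
The agenda winner is Brixley.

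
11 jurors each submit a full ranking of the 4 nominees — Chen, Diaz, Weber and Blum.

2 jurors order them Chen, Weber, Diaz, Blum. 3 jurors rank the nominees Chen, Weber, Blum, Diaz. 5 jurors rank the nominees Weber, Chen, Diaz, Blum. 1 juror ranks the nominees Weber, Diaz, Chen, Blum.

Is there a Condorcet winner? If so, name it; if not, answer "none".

Head-to-head results (11 jurors):
Chen vs Diaz: Chen wins 10–1.
Chen–Weber: Weber 6–5.
Chen vs Blum: Chen wins 11–0.
Diaz vs Weber: Weber, 11–0.
Diaz vs Blum: Diaz, 8–3.
Weber vs Blum: Weber wins 11–0.
Only Weber has no losses; Weber is the Condorcet winner.

Weber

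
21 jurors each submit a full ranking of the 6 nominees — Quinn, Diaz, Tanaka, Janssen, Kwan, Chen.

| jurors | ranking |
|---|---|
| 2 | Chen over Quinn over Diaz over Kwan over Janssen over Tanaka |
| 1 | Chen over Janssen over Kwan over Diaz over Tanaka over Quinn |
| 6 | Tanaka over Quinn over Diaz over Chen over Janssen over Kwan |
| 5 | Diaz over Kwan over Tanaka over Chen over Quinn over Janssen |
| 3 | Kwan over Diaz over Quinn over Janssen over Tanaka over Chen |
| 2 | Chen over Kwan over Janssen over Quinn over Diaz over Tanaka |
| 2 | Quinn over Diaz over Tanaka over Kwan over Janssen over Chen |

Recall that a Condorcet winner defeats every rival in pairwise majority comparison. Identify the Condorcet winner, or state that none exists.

none

Pairwise majorities:
Quinn vs Diaz: Quinn preferred on 2+6+2+2 = 12 ballots; Quinn wins 12–9.
Quinn vs Tanaka: 9 to 12, Tanaka.
Quinn vs Janssen: 2+6+5+3+2 = 18 for Quinn, 3 for Janssen — Quinn by 18–3.
Quinn vs Kwan: 10 to 11, Kwan.
Quinn vs Chen: 11 to 10, Quinn.
Diaz vs Tanaka: 2+1+5+3+2+2 = 15 for Diaz, 6 for Tanaka — Diaz by 15–6.
Diaz vs Janssen: Diaz preferred on 2+6+5+3+2 = 18 ballots; Diaz wins 18–3.
Diaz vs Kwan: 15 to 6, Diaz.
Diaz vs Chen: Diaz is ranked higher on 6+5+3+2 = 16 ballots, Chen on 5. Diaz wins 16–5.
Tanaka vs Janssen: Tanaka preferred on 6+5+2 = 13 ballots; Tanaka wins 13–8.
Tanaka vs Kwan: Tanaka is ranked higher on 6+2 = 8 ballots, Kwan on 13. Kwan wins 13–8.
Tanaka vs Chen: 6+5+3+2 = 16 for Tanaka, 5 for Chen — Tanaka by 16–5.
Janssen vs Kwan: 1+6 = 7 for Janssen, 14 for Kwan — Kwan by 14–7.
Janssen vs Chen: 3+2 = 5 for Janssen, 16 for Chen — Chen by 16–5.
Kwan vs Chen: Kwan preferred on 5+3+2 = 10 ballots; Chen wins 11–10.
No nominee is unbeaten: Quinn loses to Tanaka; Diaz loses to Quinn; Tanaka loses to Diaz; Janssen loses to Quinn; Kwan loses to Diaz; Chen loses to Quinn. In particular Quinn → Diaz → Tanaka → Quinn is a majority cycle — no Condorcet winner exists.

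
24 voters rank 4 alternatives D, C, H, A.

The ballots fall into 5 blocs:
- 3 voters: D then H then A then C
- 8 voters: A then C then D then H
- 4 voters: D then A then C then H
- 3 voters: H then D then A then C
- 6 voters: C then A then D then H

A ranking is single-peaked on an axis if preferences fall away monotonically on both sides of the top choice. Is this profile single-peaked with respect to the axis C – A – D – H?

yes

Axis positions: C=1, A=2, D=3, H=4.
Bloc 1 (peak D at position 3): ranking walks positions 3-4-2-1, expanding outward from the peak — single-peaked.
Bloc 2 (peak A at position 2): ranking walks positions 2-1-3-4, expanding outward from the peak — single-peaked.
Bloc 3 (peak D at position 3): ranking walks positions 3-2-1-4, expanding outward from the peak — single-peaked.
Bloc 4 (peak H at position 4): ranking walks positions 4-3-2-1, expanding outward from the peak — single-peaked.
Bloc 5 (peak C at position 1): ranking walks positions 1-2-3-4, expanding outward from the peak — single-peaked.
Every ranking is single-peaked on this axis.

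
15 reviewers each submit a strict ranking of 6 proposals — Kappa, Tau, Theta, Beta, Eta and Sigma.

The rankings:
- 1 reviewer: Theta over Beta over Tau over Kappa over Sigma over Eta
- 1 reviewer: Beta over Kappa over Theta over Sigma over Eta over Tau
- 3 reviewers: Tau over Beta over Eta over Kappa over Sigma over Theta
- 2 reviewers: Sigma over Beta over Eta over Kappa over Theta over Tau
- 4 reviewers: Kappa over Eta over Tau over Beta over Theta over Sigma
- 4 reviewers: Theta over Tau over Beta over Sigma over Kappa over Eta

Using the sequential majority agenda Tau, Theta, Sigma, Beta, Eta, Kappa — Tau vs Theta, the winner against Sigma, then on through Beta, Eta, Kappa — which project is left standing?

Beta

Round 1: Tau vs Theta — 7–8, Theta advances.
Round 2: Theta vs Sigma — 10–5, Theta advances.
Round 3: Theta vs Beta — 5–10, Beta advances.
Round 4: Beta vs Eta — 11–4, Beta advances.
Round 5: Beta vs Kappa — 11–4, Beta advances.
Beta survives the agenda.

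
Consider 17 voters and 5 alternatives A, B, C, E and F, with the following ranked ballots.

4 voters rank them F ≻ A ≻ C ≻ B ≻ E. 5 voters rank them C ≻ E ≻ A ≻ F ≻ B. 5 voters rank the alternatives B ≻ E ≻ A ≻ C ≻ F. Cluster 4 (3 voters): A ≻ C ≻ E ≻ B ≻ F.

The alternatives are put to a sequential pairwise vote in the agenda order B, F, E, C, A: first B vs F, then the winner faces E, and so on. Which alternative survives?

Round 1: B vs F — 8–9, F advances.
Round 2: F vs E — 4–13, E advances.
Round 3: E vs C — 5–12, C advances.
Round 4: C vs A — 5–12, A advances.
A survives the agenda.

A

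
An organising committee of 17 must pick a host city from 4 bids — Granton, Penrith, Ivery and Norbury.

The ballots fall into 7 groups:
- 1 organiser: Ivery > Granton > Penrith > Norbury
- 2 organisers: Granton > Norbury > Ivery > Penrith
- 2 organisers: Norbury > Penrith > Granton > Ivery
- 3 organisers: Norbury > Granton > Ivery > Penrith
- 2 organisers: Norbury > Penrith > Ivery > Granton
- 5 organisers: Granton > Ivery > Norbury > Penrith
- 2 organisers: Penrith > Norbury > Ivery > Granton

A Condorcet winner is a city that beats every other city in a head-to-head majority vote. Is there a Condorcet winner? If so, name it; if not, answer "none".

Pairwise majorities:
Granton vs Penrith: 11 to 6, Granton.
Granton–Ivery: Granton 12–5.
Granton vs Norbury: 1+2+5 = 8 for Granton, 9 for Norbury — Norbury by 9–8.
Penrith vs Ivery: 2+2+2 = 6 for Penrith, 11 for Ivery — Ivery by 11–6.
Penrith vs Norbury: Penrith is ranked higher on 1+2 = 3 ballots, Norbury on 14. Norbury wins 14–3.
Ivery vs Norbury: Norbury, 11–6.
Only Norbury has no losses; Norbury is the Condorcet winner.

Norbury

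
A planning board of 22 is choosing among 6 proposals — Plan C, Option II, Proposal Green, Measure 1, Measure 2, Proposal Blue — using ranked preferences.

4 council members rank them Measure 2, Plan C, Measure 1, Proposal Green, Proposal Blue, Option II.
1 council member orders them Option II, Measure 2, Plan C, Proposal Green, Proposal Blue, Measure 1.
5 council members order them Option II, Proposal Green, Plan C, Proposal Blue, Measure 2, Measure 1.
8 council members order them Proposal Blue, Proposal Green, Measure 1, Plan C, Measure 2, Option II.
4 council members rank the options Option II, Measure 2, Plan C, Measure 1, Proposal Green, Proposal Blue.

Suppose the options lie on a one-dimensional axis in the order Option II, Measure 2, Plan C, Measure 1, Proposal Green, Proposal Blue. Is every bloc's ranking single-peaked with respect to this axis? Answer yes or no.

Axis positions: Option II=1, Measure 2=2, Plan C=3, Measure 1=4, Proposal Green=5, Proposal Blue=6.
Bloc 1 (peak Measure 2 at position 2): ranking walks positions 2-3-4-5-6-1, expanding outward from the peak — single-peaked.
Bloc 2: ranking walks positions 1-2-3-5-6-4; Proposal Green is ranked above Measure 1 even though Measure 1 lies between Proposal Green and the peak Option II on the axis — preferences dip and rise again. Not single-peaked.
Bloc 3: ranking walks positions 1-5-3-6-2-4; Proposal Green is ranked above Measure 2 even though Measure 2 lies between Proposal Green and the peak Option II on the axis — preferences dip and rise again. Not single-peaked.
Bloc 4 (peak Proposal Blue at position 6): ranking walks positions 6-5-4-3-2-1, expanding outward from the peak — single-peaked.
Bloc 5 (peak Option II at position 1): ranking walks positions 1-2-3-4-5-6, expanding outward from the peak — single-peaked.
Bloc 2 violates single-peakedness, so the profile is not single-peaked on this axis.

no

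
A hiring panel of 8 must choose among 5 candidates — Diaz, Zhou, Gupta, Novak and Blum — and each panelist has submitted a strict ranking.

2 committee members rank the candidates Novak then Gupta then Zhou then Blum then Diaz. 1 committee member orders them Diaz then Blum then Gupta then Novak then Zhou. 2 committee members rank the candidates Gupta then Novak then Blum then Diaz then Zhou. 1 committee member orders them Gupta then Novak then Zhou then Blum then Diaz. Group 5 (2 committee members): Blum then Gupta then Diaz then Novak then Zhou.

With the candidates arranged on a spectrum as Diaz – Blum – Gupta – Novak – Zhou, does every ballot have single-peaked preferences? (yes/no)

yes

Axis positions: Diaz=1, Blum=2, Gupta=3, Novak=4, Zhou=5.
Group 1 (peak Novak at position 4): ranking walks positions 4-3-5-2-1, expanding outward from the peak — single-peaked.
Group 2 (peak Diaz at position 1): ranking walks positions 1-2-3-4-5, expanding outward from the peak — single-peaked.
Group 3 (peak Gupta at position 3): ranking walks positions 3-4-2-1-5, expanding outward from the peak — single-peaked.
Group 4 (peak Gupta at position 3): ranking walks positions 3-4-5-2-1, expanding outward from the peak — single-peaked.
Group 5 (peak Blum at position 2): ranking walks positions 2-3-1-4-5, expanding outward from the peak — single-peaked.
Every ranking is single-peaked on this axis.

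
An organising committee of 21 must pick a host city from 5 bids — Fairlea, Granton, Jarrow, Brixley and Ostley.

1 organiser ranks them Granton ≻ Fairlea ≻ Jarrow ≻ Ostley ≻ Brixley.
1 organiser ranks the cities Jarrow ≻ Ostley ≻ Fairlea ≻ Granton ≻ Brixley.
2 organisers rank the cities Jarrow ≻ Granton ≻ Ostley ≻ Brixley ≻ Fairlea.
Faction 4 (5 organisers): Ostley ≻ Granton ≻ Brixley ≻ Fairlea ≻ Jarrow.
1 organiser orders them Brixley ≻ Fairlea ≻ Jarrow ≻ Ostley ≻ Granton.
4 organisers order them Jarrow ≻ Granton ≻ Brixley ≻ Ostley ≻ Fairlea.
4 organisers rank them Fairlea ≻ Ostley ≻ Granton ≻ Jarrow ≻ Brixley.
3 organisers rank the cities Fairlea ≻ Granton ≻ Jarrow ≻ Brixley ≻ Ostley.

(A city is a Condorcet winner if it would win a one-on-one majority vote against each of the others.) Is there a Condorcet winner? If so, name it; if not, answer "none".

none

Check each pair by majority over 21 ballots:
Fairlea vs Granton: Fairlea is ranked higher on 1+1+4+3 = 9 ballots, Granton on 12. Granton wins 12–9.
Fairlea vs Jarrow: Fairlea wins 14–7.
Fairlea vs Brixley: 9 to 12, Brixley.
Fairlea–Ostley: Ostley 12–9.
Granton–Jarrow: Granton 13–8.
Granton vs Brixley: Granton preferred on 20 ballots; Granton wins 20–1.
Granton–Ostley: Ostley 11–10.
Jarrow–Brixley: Jarrow 15–6.
Jarrow vs Ostley: Jarrow preferred on 1+1+2+1+4+3 = 12 ballots; Jarrow wins 12–9.
Brixley vs Ostley: Ostley, 13–8.
Each city drops at least one matchup (Fairlea loses to Granton; Granton loses to Ostley; Jarrow loses to Fairlea; Brixley loses to Granton; Ostley loses to Jarrow); the cycle Fairlea → Jarrow → Brixley → Fairlea rules out a Condorcet winner.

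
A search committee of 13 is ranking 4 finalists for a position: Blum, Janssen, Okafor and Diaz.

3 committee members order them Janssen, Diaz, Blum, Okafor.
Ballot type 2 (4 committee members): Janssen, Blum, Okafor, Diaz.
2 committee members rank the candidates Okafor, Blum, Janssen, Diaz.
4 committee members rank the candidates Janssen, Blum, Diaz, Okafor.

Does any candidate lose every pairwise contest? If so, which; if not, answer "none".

Okafor

Head-to-head results (13 committee members):
Blum vs Janssen: 2 for Blum, 11 for Janssen — Janssen by 11–2.
Blum vs Okafor: Blum, 11–2.
Blum–Diaz: Blum 10–3.
Janssen–Okafor: Janssen 11–2.
Janssen–Diaz: Janssen 13–0.
Okafor vs Diaz: Diaz wins 7–6.
Only Okafor has no wins; Okafor is the Condorcet loser.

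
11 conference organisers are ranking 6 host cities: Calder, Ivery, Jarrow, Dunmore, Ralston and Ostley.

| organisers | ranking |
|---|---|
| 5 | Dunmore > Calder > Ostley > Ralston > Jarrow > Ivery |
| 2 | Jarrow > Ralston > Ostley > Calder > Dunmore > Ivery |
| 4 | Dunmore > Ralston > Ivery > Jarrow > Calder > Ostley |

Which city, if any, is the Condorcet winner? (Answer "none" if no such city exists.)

Dunmore

Head-to-head results (11 organisers):
Calder vs Ivery: Calder, 7–4.
Calder vs Jarrow: 5 to 6, Jarrow.
Calder vs Dunmore: Dunmore wins 9–2.
Calder vs Ralston: 5 for Calder, 6 for Ralston — Ralston by 6–5.
Calder vs Ostley: Calder preferred on 5+4 = 9 ballots; Calder wins 9–2.
Ivery vs Jarrow: 4 to 7, Jarrow.
Ivery vs Dunmore: Dunmore, 11–0.
Ivery vs Ralston: 0 for Ivery, 11 for Ralston — Ralston by 11–0.
Ivery vs Ostley: Ostley wins 7–4.
Jarrow vs Dunmore: 2 to 9, Dunmore.
Jarrow–Ralston: Ralston 9–2.
Jarrow vs Ostley: Jarrow, 6–5.
Dunmore–Ralston: Dunmore 9–2.
Dunmore–Ostley: Dunmore 9–2.
Ralston vs Ostley: Ralston wins 6–5.
Only Dunmore has no losses; Dunmore is the Condorcet winner.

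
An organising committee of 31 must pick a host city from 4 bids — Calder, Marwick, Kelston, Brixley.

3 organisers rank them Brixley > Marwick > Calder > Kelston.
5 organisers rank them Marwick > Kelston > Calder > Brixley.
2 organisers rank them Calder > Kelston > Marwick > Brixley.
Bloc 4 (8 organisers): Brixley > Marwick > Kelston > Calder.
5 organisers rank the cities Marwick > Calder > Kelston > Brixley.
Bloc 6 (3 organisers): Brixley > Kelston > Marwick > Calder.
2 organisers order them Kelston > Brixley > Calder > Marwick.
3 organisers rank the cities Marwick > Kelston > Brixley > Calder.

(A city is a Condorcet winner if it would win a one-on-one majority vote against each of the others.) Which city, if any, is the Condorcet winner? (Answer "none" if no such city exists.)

none

Pairwise majorities:
Calder vs Marwick: Marwick wins 27–4.
Calder vs Kelston: Kelston wins 21–10.
Calder–Brixley: Brixley 19–12.
Marwick–Kelston: Marwick 24–7.
Marwick vs Brixley: Brixley, 16–15.
Kelston–Brixley: Kelston 17–14.
Every city loses at least once (Calder loses to Marwick; Marwick loses to Brixley; Kelston loses to Marwick; Brixley loses to Kelston). The majority relation contains the cycle Marwick beats Kelston beats Brixley beats Marwick, so there is no Condorcet winner.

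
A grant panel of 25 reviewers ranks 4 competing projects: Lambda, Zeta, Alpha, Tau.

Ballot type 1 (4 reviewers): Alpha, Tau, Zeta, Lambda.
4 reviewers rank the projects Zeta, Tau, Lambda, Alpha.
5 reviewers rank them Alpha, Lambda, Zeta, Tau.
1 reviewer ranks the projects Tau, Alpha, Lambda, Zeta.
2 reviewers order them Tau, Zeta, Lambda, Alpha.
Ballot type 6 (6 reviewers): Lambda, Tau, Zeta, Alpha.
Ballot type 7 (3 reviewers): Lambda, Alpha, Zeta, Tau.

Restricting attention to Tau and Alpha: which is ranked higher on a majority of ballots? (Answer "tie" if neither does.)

Tau

Ballots ranking Tau above Alpha: 4 + 1 + 2 + 6 = 13.
Ballots ranking Alpha above Tau: 25 − 13 = 12.
Tau wins the head-to-head 13–12.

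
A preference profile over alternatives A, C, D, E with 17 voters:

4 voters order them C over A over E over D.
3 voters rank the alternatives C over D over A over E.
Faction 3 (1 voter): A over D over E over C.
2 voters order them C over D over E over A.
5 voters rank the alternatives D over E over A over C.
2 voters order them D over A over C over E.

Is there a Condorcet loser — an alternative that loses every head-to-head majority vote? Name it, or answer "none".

E

Head-to-head results (17 voters):
A vs C: C wins 9–8.
A vs D: 5 to 12, D.
A vs E: A preferred on 4+3+1+2 = 10 ballots; A wins 10–7.
C vs D: C, 9–8.
C vs E: 11 to 6, C.
D vs E: D, 13–4.
E is beaten in every head-to-head and is the Condorcet loser.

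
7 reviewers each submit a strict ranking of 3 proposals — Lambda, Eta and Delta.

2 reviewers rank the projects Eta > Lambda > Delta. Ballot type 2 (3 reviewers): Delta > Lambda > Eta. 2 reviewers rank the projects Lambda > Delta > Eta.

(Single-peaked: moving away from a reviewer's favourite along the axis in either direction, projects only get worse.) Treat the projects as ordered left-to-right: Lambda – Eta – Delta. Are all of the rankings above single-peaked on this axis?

Axis positions: Lambda=1, Eta=2, Delta=3.
Ballot type 1 (peak Eta at position 2): ranking walks positions 2-1-3, expanding outward from the peak — single-peaked.
Ballot type 2: ranking walks positions 3-1-2; Lambda is ranked above Eta even though Eta lies between Lambda and the peak Delta on the axis — preferences dip and rise again. Not single-peaked.
Ballot type 3: ranking walks positions 1-3-2; Delta is ranked above Eta even though Eta lies between Delta and the peak Lambda on the axis — preferences dip and rise again. Not single-peaked.
Ballot type 2 violates single-peakedness, so the profile is not single-peaked on this axis.

no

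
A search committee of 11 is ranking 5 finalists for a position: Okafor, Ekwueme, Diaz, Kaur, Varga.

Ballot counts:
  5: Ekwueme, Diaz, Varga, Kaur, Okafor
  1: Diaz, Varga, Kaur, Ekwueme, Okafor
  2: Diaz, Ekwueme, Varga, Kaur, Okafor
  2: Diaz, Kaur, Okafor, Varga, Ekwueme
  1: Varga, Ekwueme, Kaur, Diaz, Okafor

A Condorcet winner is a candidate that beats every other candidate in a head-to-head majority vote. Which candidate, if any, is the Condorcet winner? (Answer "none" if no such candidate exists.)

Ekwueme

Check each pair by majority over 11 ballots:
Okafor vs Ekwueme: Ekwueme, 9–2.
Okafor–Diaz: Diaz 11–0.
Okafor vs Kaur: Kaur wins 11–0.
Okafor vs Varga: Varga wins 9–2.
Ekwueme vs Diaz: Ekwueme wins 6–5.
Ekwueme vs Kaur: Ekwueme, 8–3.
Ekwueme–Varga: Ekwueme 7–4.
Diaz vs Kaur: Diaz, 10–1.
Diaz–Varga: Diaz 10–1.
Kaur vs Varga: Varga, 9–2.
Ekwueme beats each of Okafor, Diaz, Kaur, Varga — Ekwueme is the Condorcet winner.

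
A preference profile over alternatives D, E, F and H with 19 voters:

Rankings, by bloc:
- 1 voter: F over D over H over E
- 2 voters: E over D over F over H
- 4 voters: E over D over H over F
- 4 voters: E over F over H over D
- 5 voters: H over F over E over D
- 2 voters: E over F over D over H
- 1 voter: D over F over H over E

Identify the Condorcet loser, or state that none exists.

H

Pairwise majorities:
D vs E: E, 17–2.
D vs F: D preferred on 2+4+1 = 7 ballots; F wins 12–7.
D–H: D 10–9.
E vs F: 2+4+4+2 = 12 for E, 7 for F — E by 12–7.
E vs H: 12 to 7, E.
F vs H: 1+2+4+2+1 = 10 for F, 9 for H — F by 10–9.
H is beaten in every head-to-head and is the Condorcet loser.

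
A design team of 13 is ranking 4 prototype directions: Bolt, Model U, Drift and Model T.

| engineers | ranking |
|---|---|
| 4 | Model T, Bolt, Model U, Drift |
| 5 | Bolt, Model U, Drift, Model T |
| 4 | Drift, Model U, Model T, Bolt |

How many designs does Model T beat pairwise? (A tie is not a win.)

Model T against each rival (13 engineers):
Model T–Bolt: Model T 8–5.
Model T vs Model U: Model U, 9–4.
Model T vs Drift: Drift wins 9–4.
Model T beats Bolt; loses to Model U, Drift — 1 pairwise win.

1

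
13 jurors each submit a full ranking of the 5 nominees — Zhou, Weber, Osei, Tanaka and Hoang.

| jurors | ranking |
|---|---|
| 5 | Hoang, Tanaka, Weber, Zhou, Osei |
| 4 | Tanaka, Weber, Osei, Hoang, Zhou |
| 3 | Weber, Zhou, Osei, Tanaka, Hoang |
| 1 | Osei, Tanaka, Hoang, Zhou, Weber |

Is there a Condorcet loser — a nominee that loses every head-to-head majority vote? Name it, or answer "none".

Pairwise majorities:
Zhou vs Weber: Weber, 12–1.
Zhou vs Osei: Zhou preferred on 5+3 = 8 ballots; Zhou wins 8–5.
Zhou–Tanaka: Tanaka 10–3.
Zhou vs Hoang: Zhou is ranked higher on 3 ballots, Hoang on 10. Hoang wins 10–3.
Weber vs Osei: Weber is ranked higher on 5+4+3 = 12 ballots, Osei on 1. Weber wins 12–1.
Weber vs Tanaka: Tanaka, 10–3.
Weber vs Hoang: Weber wins 7–6.
Osei vs Tanaka: Tanaka wins 9–4.
Osei vs Hoang: Osei, 8–5.
Tanaka vs Hoang: 4+3+1 = 8 for Tanaka, 5 for Hoang — Tanaka by 8–5.
Each nominee has at least one pairwise win (Zhou beats Osei; Weber beats Zhou; Osei beats Hoang; Tanaka beats Zhou; Hoang beats Zhou) — no Condorcet loser.

none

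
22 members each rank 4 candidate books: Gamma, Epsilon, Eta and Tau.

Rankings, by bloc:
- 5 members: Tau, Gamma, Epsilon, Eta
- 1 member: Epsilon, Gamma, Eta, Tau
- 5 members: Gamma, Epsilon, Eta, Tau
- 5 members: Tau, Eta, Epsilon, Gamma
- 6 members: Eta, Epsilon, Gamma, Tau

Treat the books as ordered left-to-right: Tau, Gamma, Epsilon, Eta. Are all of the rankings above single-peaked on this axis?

no

Axis positions: Tau=1, Gamma=2, Epsilon=3, Eta=4.
Bloc 1 (peak Tau at position 1): ranking walks positions 1-2-3-4, expanding outward from the peak — single-peaked.
Bloc 2 (peak Epsilon at position 3): ranking walks positions 3-2-4-1, expanding outward from the peak — single-peaked.
Bloc 3 (peak Gamma at position 2): ranking walks positions 2-3-4-1, expanding outward from the peak — single-peaked.
Bloc 4: ranking walks positions 1-4-3-2; Eta is ranked above Gamma even though Gamma lies between Eta and the peak Tau on the axis — preferences dip and rise again. Not single-peaked.
Bloc 5 (peak Eta at position 4): ranking walks positions 4-3-2-1, expanding outward from the peak — single-peaked.
Bloc 4 violates single-peakedness, so the profile is not single-peaked on this axis.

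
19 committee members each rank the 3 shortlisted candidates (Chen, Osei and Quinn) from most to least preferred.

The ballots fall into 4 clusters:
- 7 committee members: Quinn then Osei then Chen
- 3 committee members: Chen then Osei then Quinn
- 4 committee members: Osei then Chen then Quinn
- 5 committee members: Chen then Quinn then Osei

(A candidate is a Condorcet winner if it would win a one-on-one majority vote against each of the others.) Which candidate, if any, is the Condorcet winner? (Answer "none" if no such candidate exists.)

none

Check each pair by majority over 19 ballots:
Chen vs Osei: 3+5 = 8 for Chen, 11 for Osei — Osei by 11–8.
Chen vs Quinn: Chen, 12–7.
Osei vs Quinn: Quinn wins 12–7.
Every candidate loses at least once (Chen loses to Osei; Osei loses to Quinn; Quinn loses to Chen). The majority relation contains the cycle Chen > Quinn > Osei > Chen, so there is no Condorcet winner.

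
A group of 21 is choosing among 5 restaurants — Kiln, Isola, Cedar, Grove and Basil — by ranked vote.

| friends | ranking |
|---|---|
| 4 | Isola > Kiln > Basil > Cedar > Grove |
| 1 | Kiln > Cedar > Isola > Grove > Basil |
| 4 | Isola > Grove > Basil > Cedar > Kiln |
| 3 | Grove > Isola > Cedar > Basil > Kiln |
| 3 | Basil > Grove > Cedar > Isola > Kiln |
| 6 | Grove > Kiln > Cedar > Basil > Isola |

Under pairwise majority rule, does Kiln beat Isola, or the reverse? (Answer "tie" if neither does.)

Isola

Ballots ranking Kiln above Isola: 1 + 6 = 7.
Ballots ranking Isola above Kiln: 21 − 7 = 14.
Isola wins the head-to-head 14–7.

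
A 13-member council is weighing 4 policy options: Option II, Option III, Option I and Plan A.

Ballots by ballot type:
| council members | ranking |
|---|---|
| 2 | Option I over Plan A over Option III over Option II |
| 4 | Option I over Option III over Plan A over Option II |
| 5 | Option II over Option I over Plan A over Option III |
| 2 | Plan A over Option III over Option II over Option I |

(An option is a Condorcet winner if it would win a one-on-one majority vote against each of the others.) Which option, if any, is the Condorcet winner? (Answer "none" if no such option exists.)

Head-to-head results (13 council members):
Option II–Option III: Option III 8–5.
Option II vs Option I: Option II wins 7–6.
Option II vs Plan A: Option II preferred on 5 ballots; Plan A wins 8–5.
Option III vs Option I: 2 for Option III, 11 for Option I — Option I by 11–2.
Option III vs Plan A: Plan A wins 9–4.
Option I vs Plan A: Option I wins 11–2.
Every option loses at least once (Option II loses to Option III; Option III loses to Option I; Option I loses to Option II; Plan A loses to Option I). The majority relation contains the cycle Option II > Option I > Option III > Option II, so there is no Condorcet winner.

none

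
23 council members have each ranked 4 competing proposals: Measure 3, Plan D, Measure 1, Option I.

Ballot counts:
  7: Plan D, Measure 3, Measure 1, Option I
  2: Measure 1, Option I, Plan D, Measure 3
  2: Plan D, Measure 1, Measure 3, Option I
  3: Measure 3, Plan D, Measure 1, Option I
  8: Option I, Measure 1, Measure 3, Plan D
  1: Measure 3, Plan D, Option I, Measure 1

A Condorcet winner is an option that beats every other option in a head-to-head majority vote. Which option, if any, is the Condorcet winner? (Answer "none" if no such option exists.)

Head-to-head results (23 council members):
Measure 3 vs Plan D: 12 to 11, Measure 3.
Measure 3 vs Measure 1: 11 to 12, Measure 1.
Measure 3 vs Option I: 7+2+3+1 = 13 for Measure 3, 10 for Option I — Measure 3 by 13–10.
Plan D vs Measure 1: Plan D is ranked higher on 7+2+3+1 = 13 ballots, Measure 1 on 10. Plan D wins 13–10.
Plan D vs Option I: Plan D preferred on 7+2+3+1 = 13 ballots; Plan D wins 13–10.
Measure 1 vs Option I: Measure 1 is ranked higher on 7+2+2+3 = 14 ballots, Option I on 9. Measure 1 wins 14–9.
Every option loses at least once (Measure 3 loses to Measure 1; Plan D loses to Measure 3; Measure 1 loses to Plan D; Option I loses to Measure 3). The majority relation contains the cycle Measure 3 > Plan D > Measure 1 > Measure 3, so there is no Condorcet winner.

none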